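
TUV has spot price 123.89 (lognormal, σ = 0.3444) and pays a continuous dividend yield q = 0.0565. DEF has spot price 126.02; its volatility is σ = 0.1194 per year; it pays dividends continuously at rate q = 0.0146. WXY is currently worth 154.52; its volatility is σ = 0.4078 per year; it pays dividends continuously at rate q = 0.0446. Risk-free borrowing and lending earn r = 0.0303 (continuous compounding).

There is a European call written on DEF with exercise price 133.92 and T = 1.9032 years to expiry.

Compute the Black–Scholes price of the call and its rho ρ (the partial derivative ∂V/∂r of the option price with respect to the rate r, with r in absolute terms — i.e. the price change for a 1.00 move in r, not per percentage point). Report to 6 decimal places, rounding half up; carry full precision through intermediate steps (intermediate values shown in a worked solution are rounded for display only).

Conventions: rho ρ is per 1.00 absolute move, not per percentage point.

σ√T = 0.1194·√1.9032 = 0.164720
d₁ = (ln(S/K) + (r−q+σ²/2)T) / (σ√T) = (ln(126.02/133.92) + (0.0303−0.0146+0.1194²/2)·1.9032) / 0.164720 = (-0.060802 + 0.043447) / 0.164720 = -0.105363
d₂ = d₁ − σ√T = -0.105363 − 0.164720 = -0.270083
e^{−rT} = 0.943964
e^{−qT} = 0.972596
N(d₁) = 0.458044,  N(d₂) = 0.393548
Call price V = S·e^{−qT}·N(d₁) − K·e^{−rT}·N(d₂) = 56.140849 − 49.750669 = 6.390180
ρ = K·T·e^{−rT}·N(d₂) = 94.685473

price = 6.390180
ρ = 94.685473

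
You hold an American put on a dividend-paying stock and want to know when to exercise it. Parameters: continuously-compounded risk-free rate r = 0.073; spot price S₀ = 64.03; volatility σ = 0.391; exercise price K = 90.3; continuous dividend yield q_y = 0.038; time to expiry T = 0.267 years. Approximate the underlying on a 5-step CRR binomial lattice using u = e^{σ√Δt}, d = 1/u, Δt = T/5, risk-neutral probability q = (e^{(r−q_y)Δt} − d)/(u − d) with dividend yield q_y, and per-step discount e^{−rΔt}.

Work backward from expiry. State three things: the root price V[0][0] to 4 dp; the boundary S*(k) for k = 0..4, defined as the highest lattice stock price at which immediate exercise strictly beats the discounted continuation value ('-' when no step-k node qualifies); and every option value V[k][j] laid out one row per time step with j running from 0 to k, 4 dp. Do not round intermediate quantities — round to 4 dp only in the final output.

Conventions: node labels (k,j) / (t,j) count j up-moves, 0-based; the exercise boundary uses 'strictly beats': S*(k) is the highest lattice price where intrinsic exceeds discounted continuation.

Δt=0.05340  u=1.09456  d=0.91361  q=0.48777  discount=0.99611
step 5 (expiry): payoffs max(K−S,0) = 49.5449 41.4727 31.8017 20.2152 6.3339 0.0000
step 4: (k=4,j=0): S=44.6090, K−S=45.6910, hold=45.4301 ⇒ V=45.6910 exercise | (k=4,j=1): S=53.4445, K−S=36.8555, hold=36.6125 ⇒ V=36.8555 exercise | (k=4,j=2): S=64.0300, K−S=26.2700, hold=26.0485 ⇒ V=26.2700 exercise | (k=4,j=3): S=76.7121, K−S=13.5879, hold=13.3921 ⇒ V=13.5879 exercise | (k=4,j=4): S=91.9061, K−S=0.0000, hold=3.2318 ⇒ V=3.2318 continue  boundary S*=76.7121
step 3: (k=3,j=0): S=48.8273, K−S=41.4727, hold=41.2204 ⇒ V=41.4727 exercise | (k=3,j=1): S=58.4983, K−S=31.8017, hold=31.5690 ⇒ V=31.8017 exercise | (k=3,j=2): S=70.0848, K−S=20.2152, hold=20.0060 ⇒ V=20.2152 exercise | (k=3,j=3): S=83.9661, K−S=6.3339, hold=8.5033 ⇒ V=8.5033 continue  boundary S*=70.0848
step 2: (k=2,j=0): S=53.4445, K−S=36.8555, hold=36.6125 ⇒ V=36.8555 exercise | (k=2,j=1): S=64.0300, K−S=26.2700, hold=26.0485 ⇒ V=26.2700 exercise | (k=2,j=2): S=76.7121, K−S=13.5879, hold=14.4461 ⇒ V=14.4461 continue  boundary S*=64.0300
step 1: (k=1,j=0): S=58.4983, K−S=31.8017, hold=31.5690 ⇒ V=31.8017 exercise | (k=1,j=1): S=70.0848, K−S=20.2152, hold=20.4230 ⇒ V=20.4230 continue  boundary S*=58.4983
step 0: (k=0,j=0): S=64.0300, K−S=26.2700, hold=26.1494 ⇒ V=26.2700 exercise  boundary S*=64.0300

price = 26.2700
boundary = 64.0300 58.4983 64.0300 70.0848 76.7121
tree:
26.2700
31.8017 20.4230
36.8555 26.2700 14.4461
41.4727 31.8017 20.2152 8.5033
45.6910 36.8555 26.2700 13.5879 3.2318
49.5449 41.4727 31.8017 20.2152 6.3339 0.0000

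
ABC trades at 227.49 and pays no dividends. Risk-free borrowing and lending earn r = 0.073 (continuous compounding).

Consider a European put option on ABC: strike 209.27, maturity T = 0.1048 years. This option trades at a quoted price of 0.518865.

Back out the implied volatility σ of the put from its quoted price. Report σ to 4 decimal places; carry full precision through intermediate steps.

At σ = 0.2011 the Black–Scholes value reproduces the quote:
σ√T = 0.2011·√0.1048 = 0.065102
d₁ = (ln(S/K) + (r+σ²/2)T) / (σ√T) = (ln(227.49/209.27) + (0.073+0.2011²/2)·0.1048) / 0.065102 = (0.083481 + 0.009770) / 0.065102 = 1.432381
d₂ = d₁ − σ√T = 1.432381 − 0.065102 = 1.367279
e^{−rT} = 0.992379
N(−d₁) = 0.076017,  N(−d₂) = 0.085769
V = K·e^{−rT}·N(−d₂) − S·N(−d₁) = 17.812067 − 17.293202 = 0.518865 (equal to the quote); since ∂V/∂σ > 0 for all σ, the implied volatility is unique

sigma = 0.2011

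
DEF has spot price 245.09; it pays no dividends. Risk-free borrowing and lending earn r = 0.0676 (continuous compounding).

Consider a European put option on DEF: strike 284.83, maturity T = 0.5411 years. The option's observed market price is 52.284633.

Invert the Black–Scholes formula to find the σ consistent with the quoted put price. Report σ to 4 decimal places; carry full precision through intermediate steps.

At σ = 0.4697 the Black–Scholes value reproduces the quote:
σ√T = 0.4697·√0.5411 = 0.345509
d₁ = (ln(S/K) + (r+σ²/2)T) / (σ√T) = (ln(245.09/284.83) + (0.0676+0.4697²/2)·0.5411) / 0.345509 = (-0.150267 + 0.096267) / 0.345509 = -0.156292
d₂ = d₁ − σ√T = -0.156292 − 0.345509 = -0.501801
e^{−rT} = 0.964083
N(−d₁) = 0.562099,  N(−d₂) = 0.692096
V = K·e^{−rT}·N(−d₂) − S·N(−d₁) = 190.049413 − 137.764780 = 52.284633 (matching the quote); vega is positive throughout, so no other σ reproduces this price

sigma = 0.4697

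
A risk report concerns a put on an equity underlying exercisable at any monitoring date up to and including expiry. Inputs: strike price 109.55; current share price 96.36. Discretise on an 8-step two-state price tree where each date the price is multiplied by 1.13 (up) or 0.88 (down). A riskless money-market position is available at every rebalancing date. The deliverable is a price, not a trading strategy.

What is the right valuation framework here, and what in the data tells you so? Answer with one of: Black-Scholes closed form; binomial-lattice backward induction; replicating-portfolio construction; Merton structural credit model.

Key observation: the exercise right at every one of the 8 steps is what matters: each node needs max(109.55 − S, continuation), which only the stepwise tree valuation starting from spot 96.36 delivers.

framework: binomial-lattice backward induction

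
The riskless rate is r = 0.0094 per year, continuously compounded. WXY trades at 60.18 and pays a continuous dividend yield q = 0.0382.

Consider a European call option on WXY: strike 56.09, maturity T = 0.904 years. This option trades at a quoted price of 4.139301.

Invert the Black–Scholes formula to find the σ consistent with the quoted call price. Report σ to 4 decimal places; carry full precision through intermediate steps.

sigma = 0.1249

At σ = 0.1249 the Black–Scholes value reproduces the quote:
σ√T = 0.1249·√0.904 = 0.118754
d₁ = (ln(S/K) + (r−q+σ²/2)T) / (σ√T) = (ln(60.18/56.09) + (0.0094−0.0382+0.1249²/2)·0.904) / 0.118754 = (0.070383 − 0.018984) / 0.118754 = 0.432817
d₂ = d₁ − σ√T = 0.432817 − 0.118754 = 0.314063
e^{−rT} = 0.991538
e^{−qT} = 0.966057
N(d₁) = 0.667426,  N(d₂) = 0.623263
V = S·e^{−qT}·N(d₁) − K·e^{−rT}·N(d₂) = 38.802341 − 34.663041 = 4.139301 (the quoted price), and the Black–Scholes price is strictly increasing in σ, so σ is unique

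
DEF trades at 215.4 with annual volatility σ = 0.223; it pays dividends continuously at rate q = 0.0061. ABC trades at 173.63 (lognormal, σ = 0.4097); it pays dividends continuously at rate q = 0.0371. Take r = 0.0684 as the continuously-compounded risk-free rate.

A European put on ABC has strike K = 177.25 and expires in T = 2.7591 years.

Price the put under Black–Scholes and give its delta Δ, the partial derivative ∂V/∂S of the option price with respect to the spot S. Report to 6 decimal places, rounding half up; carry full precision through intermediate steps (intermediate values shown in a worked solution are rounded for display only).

σ√T = 0.4097·√2.7591 = 0.680534
d₁ = (ln(S/K) + (r−q+σ²/2)T) / (σ√T) = (ln(173.63/177.25) + (0.0684−0.0371+0.4097²/2)·2.7591) / 0.680534 = (-0.020635 + 0.317923) / 0.680534 = 0.436846
d₂ = d₁ − σ√T = 0.436846 − 0.680534 = -0.243688
e^{−rT} = 0.828016
e^{−qT} = 0.902702
N(−d₁) = 0.331112,  N(−d₂) = 0.596264
Put price V = K·e^{−rT}·N(−d₂) − S·e^{−qT}·N(−d₁) = 87.511176 − 51.897160 = 35.614016
Δ = −e^{−qT}·N(−d₁) = -0.298895

price = 35.614016
Δ = -0.298895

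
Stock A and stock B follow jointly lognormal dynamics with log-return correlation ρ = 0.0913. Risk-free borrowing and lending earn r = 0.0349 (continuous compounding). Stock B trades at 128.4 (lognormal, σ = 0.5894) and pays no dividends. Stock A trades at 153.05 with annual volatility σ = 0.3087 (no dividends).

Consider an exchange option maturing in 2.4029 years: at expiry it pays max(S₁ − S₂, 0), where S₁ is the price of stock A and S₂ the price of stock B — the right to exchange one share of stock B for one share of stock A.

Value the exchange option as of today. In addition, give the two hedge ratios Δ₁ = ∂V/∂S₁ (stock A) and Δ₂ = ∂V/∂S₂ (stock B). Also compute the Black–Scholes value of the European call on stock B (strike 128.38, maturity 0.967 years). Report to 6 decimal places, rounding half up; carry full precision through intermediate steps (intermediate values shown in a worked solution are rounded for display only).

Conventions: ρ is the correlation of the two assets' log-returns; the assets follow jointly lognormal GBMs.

exchange price = 66.578590
Δ1 = 0.749528
Δ2 = -0.374896
price(stock B call K=128.38) = 30.978836

σ_eff = √(σ₁² + σ₂² − 2ρσ₁σ₂) = √(0.3087² + 0.5894² − 2·0.0913·0.3087·0.5894) = 0.639894
d₁ = (ln(S₁/S₂) + (q₂ − q₁ + σ_eff²/2)T) / (σ_eff√T) = (ln(153.05/128.4) + (0.0 − 0.0 + 0.204732)·2.4029) / 0.991918 = 0.673004
d₂ = d₁ − σ_eff√T = 0.673004 − 0.991918 = -0.318914
N(d₁) = 0.749528,  N(d₂) = 0.374896
V = S₁·e^{−q₁T}·N(d₁) − S₂·e^{−q₂T}·N(d₂) = 114.715216 − 48.136626 = 66.578590
Δ₁ = e^{−q₁T}·N(d₁) = 0.749528;  Δ₂ = −e^{−q₂T}·N(d₂) = -0.374896
[vanilla: stock B call K=128.38]
σ√T = 0.5894·√0.967 = 0.579593
d₁ = (ln(S/K) + (r+σ²/2)T) / (σ√T) = (ln(128.4/128.38) + (0.0349+0.5894²/2)·0.967) / 0.579593 = (0.000156 + 0.201713) / 0.579593 = 0.348293
d₂ = d₁ − σ√T = 0.348293 − 0.579593 = -0.231300
e^{−rT} = 0.966815
N(d₁) = 0.636190,  N(d₂) = 0.408541
price = S·N(d₁) − K·e^{−rT}·N(d₂) = 81.686785 − 50.707949 = 30.978836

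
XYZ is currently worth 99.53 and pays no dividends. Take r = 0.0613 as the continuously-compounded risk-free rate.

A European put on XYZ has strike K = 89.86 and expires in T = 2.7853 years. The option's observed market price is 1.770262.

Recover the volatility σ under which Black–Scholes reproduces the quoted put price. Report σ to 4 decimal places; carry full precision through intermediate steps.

At σ = 0.1579 the Black–Scholes value reproduces the quote:
σ√T = 0.1579·√2.7853 = 0.263523
d₁ = (ln(S/K) + (r+σ²/2)T) / (σ√T) = (ln(99.53/89.86) + (0.0613+0.1579²/2)·2.7853) / 0.263523 = (0.102206 + 0.205461) / 0.263523 = 1.167517
d₂ = d₁ − σ√T = 1.167517 − 0.263523 = 0.903994
e^{−rT} = 0.843042
N(−d₁) = 0.121501,  N(−d₂) = 0.182999
V = K·e^{−rT}·N(−d₂) − S·N(−d₁) = 13.863245 − 12.092983 = 1.770262 (the quoted price), and the Black–Scholes price is strictly increasing in σ, so σ is unique

sigma = 0.1579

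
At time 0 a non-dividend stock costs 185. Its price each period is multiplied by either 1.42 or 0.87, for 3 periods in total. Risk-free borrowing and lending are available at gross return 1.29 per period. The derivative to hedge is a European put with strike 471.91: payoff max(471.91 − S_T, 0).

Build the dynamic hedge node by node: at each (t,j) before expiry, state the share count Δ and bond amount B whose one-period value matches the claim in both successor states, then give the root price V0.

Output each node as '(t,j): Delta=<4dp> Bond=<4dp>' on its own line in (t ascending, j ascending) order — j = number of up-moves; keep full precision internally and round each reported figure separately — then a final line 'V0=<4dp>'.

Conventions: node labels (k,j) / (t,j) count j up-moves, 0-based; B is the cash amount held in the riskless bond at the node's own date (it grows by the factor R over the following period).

(0,0): Delta=-0.8009 Bond=194.9959
(1,0): Delta=-1.0000 Bond=283.5827
(1,1): Delta=-0.7632 Bond=241.6282
(2,0): Delta=-1.0000 Bond=365.8217
(2,1): Delta=-1.0000 Bond=365.8217
(2,2): Delta=-0.7183 Bond=294.9486
V0=46.8212

Since d<R<u, set p* = (R−d)/(u−d) = 0.7636; price each node as the discounted p*-expectation of its children.
Terminal payoffs: V(3,0)=350.0869, V(3,1)=273.0724, V(3,2)=147.3704, V(3,3)=0.0000
Node (2,0) S=140.0265: V=(p*·273.0724+(1−p*)·350.0869)/1.29=225.7952; Δ=(273.0724−350.0869)/(198.8376−121.8231)=-1.0000; B=V−Δ·S=365.8217
Node (2,1) S=228.5490: V=(p*·147.3704+(1−p*)·273.0724)/1.29=137.2727; Δ=(147.3704−273.0724)/(324.5396−198.8376)=-1.0000; B=V−Δ·S=365.8217
Node (2,2) S=373.0340: V=(p*·0.0000+(1−p*)·147.3704)/1.29=27.0023; Δ=(0.0000−147.3704)/(529.7083−324.5396)=-0.7183; B=V−Δ·S=294.9486
Node (1,0) S=160.9500: V=(p*·137.2727+(1−p*)·225.7952)/1.29=122.6327; Δ=(137.2727−225.7952)/(228.5490−140.0265)=-1.0000; B=V−Δ·S=283.5827
Node (1,1) S=262.7000: V=(p*·27.0023+(1−p*)·137.2727)/1.29=41.1366; Δ=(27.0023−137.2727)/(373.0340−228.5490)=-0.7632; B=V−Δ·S=241.6282
Node (0,0) S=185.0000: V=(p*·41.1366+(1−p*)·122.6327)/1.29=46.8212; Δ=(41.1366−122.6327)/(262.7000−160.9500)=-0.8009; B=V−Δ·S=194.9959
As a check, the time-0 holding Δ(0,0)·S0 + B(0,0) comes to 46.8212 — exactly V0.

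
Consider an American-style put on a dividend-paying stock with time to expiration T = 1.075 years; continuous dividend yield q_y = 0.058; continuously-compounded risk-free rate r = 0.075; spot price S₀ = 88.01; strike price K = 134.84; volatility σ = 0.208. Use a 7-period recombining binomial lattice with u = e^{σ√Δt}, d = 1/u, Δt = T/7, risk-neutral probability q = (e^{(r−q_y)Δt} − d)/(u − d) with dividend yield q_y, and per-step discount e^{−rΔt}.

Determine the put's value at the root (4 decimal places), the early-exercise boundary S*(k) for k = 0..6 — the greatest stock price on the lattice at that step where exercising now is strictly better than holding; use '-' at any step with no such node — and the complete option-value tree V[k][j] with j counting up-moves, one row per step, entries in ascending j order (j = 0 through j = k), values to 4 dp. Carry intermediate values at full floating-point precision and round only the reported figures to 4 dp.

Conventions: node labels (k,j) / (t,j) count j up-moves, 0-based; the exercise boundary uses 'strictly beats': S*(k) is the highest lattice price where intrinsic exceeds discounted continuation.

price = 46.8300
boundary = 88.0100 95.4843 103.5934 95.4843 103.5934 112.3911 121.9360
tree:
46.8300
53.7192 39.3557
60.0692 46.8300 31.2466
65.9221 53.7192 39.3557 22.7568
71.3168 60.0692 46.8300 31.2466 14.6498
76.2893 65.9221 53.7192 39.3557 22.4489 7.0562
80.8725 71.3168 60.0692 46.8300 31.2466 12.9040 1.2706
85.0970 76.2893 65.9221 53.7192 39.3557 22.4489 2.5485 0.0000

params: Δt=0.15357 u=1.08493 d=0.92172 q=0.49565 e^(-rΔt)=0.98855
t_7 payoffs: 85.0970 76.2893 65.9221 53.7192 39.3557 22.4489 2.5485 0.0000
t_6: node(6,0) S=53.9675 payoff=80.8725 vs cont=79.8069 → 80.8725 [stop]  node(6,1) S=63.5232 payoff=71.3168 vs cont=70.3360 → 71.3168 [stop]  node(6,2) S=74.7708 payoff=60.0692 vs cont=59.1881 → 60.0692 [stop]  node(6,3) S=88.0100 payoff=46.8300 vs cont=46.0663 → 46.8300 [stop]  node(6,4) S=103.5934 payoff=31.2466 vs cont=30.6211 → 31.2466 [stop]  node(6,5) S=121.9360 payoff=12.9040 vs cont=12.4411 → 12.9040 [stop]  node(6,6) S=143.5264 payoff=0.0000 vs cont=1.2706 → 1.2706 [wait]  ⇒ S*(6)=121.9360
t_5: node(5,0) S=58.5507 payoff=76.2893 vs cont=75.2643 → 76.2893 [stop]  node(5,1) S=68.9179 payoff=65.9221 vs cont=64.9891 → 65.9221 [stop]  node(5,2) S=81.1208 payoff=53.7192 vs cont=52.8944 → 53.7192 [stop]  node(5,3) S=95.4843 payoff=39.3557 vs cont=38.6583 → 39.3557 [stop]  node(5,4) S=112.3911 payoff=22.4489 vs cont=21.9014 → 22.4489 [stop]  node(5,5) S=132.2915 payoff=2.5485 vs cont=7.0562 → 7.0562 [wait]  ⇒ S*(5)=112.3911
t_4: node(4,0) S=63.5232 payoff=71.3168 vs cont=70.3360 → 71.3168 [stop]  node(4,1) S=74.7708 payoff=60.0692 vs cont=59.1881 → 60.0692 [stop]  node(4,2) S=88.0100 payoff=46.8300 vs cont=46.0663 → 46.8300 [stop]  node(4,3) S=103.5934 payoff=31.2466 vs cont=30.6211 → 31.2466 [stop]  node(4,4) S=121.9360 payoff=12.9040 vs cont=14.6498 → 14.6498 [wait]  ⇒ S*(4)=103.5934
t_3: node(3,0) S=68.9179 payoff=65.9221 vs cont=64.9891 → 65.9221 [stop]  node(3,1) S=81.1208 payoff=53.7192 vs cont=52.8944 → 53.7192 [stop]  node(3,2) S=95.4843 payoff=39.3557 vs cont=38.6583 → 39.3557 [stop]  node(3,3) S=112.3911 payoff=22.4489 vs cont=22.7568 → 22.7568 [wait]  ⇒ S*(3)=95.4843
t_2: node(2,0) S=74.7708 payoff=60.0692 vs cont=59.1881 → 60.0692 [stop]  node(2,1) S=88.0100 payoff=46.8300 vs cont=46.0663 → 46.8300 [stop]  node(2,2) S=103.5934 payoff=31.2466 vs cont=30.7719 → 31.2466 [stop]  ⇒ S*(2)=103.5934
t_1: node(1,0) S=81.1208 payoff=53.7192 vs cont=52.8944 → 53.7192 [stop]  node(1,1) S=95.4843 payoff=39.3557 vs cont=38.6583 → 39.3557 [stop]  ⇒ S*(1)=95.4843
t_0: node(0,0) S=88.0100 payoff=46.8300 vs cont=46.0663 → 46.8300 [stop]  ⇒ S*(0)=88.0100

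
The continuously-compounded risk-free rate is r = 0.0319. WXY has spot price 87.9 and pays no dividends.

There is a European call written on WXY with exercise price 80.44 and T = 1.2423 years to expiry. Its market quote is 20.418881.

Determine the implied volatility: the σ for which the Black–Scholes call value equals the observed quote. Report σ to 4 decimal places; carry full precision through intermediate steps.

At σ = 0.3990 the Black–Scholes value reproduces the quote:
σ√T = 0.399·√1.2423 = 0.444719
d₁ = (ln(S/K) + (r+σ²/2)T) / (σ√T) = (ln(87.9/80.44) + (0.0319+0.399²/2)·1.2423) / 0.444719 = (0.088688 + 0.138517) / 0.444719 = 0.510896
d₂ = d₁ − σ√T = 0.510896 − 0.444719 = 0.066176
e^{−rT} = 0.961146
N(d₁) = 0.695288,  N(d₂) = 0.526381
V = S·N(d₁) − K·e^{−rT}·N(d₂) = 61.115815 − 40.696933 = 20.418881 (the observed quote) — the price is monotone increasing in volatility, hence this σ is the only solution

sigma = 0.3990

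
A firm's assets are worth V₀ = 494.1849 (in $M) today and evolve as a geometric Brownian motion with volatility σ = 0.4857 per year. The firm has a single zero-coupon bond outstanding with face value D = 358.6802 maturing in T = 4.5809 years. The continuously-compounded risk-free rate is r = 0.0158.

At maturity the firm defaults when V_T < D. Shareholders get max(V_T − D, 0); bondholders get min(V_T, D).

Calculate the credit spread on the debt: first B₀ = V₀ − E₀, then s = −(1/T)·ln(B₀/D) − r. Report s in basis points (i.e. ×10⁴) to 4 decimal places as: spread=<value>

spread=725.8071

With assets at 494.1849 and a single debt payment of 358.6802 at 4.5809 years:
d₁ = [ln(V₀/D) + (r + σ²/2)T] / (σ√T)
   = [ln(494.1849/358.6802) + (0.0158 + 0.5·0.4857²)·4.5809] / (0.4857·√4.5809)
   = [0.320479 + 0.612706] / 1.039546 = 0.897685
d₂ = d₁ − σ√T = 0.897685 − 1.039546 = -0.141861
N(d₁) = 0.815323,  N(d₂) = 0.443595,  e^(−rT) = 0.930179
E₀ = V₀·N(d₁) − D·e^(−rT)·N(d₂)
   = 494.1849·0.815323 − 358.6802·0.930179·0.443595 = 254.920792
B₀ = V₀ − E₀ = 494.1849 − 254.920792 = 239.264108
spread = −(1/T)·ln(B₀/D) − r = −(1/4.5809)·ln(239.264108/358.6802) − 0.0158 = 0.07258071
in basis points: 0.07258071 × 10⁴ = 725.8071 bp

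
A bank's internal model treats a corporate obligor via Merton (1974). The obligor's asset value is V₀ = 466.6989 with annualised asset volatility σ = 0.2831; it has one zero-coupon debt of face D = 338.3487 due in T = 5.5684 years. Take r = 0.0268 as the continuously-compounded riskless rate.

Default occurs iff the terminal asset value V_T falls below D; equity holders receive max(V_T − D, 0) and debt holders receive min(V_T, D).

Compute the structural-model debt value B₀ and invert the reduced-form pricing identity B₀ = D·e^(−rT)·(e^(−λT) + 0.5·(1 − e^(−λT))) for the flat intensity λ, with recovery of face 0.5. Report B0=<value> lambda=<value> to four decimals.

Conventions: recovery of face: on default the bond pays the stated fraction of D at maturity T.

B0=257.6089 lambda=0.0474

Equity is a call on the firm's assets struck at D = 338.3487:
d₁ = [ln(V₀/D) + (r + σ²/2)T] / (σ√T)
   = [ln(466.6989/338.3487) + (0.0268 + 0.5·0.2831²)·5.5684] / (0.2831·√5.5684)
   = [0.321607 + 0.372375] / 0.668044 = 1.038826
d₂ = d₁ − σ√T = 1.038826 − 0.668044 = 0.370782
N(d₁) = 0.850557,  N(d₂) = 0.644600,  e^(−rT) = 0.861368
E₀ = V₀·N(d₁) − D·e^(−rT)·N(d₂)
   = 466.6989·0.850557 − 338.3487·0.861368·0.644600 = 209.090028
B₀ = V₀ − E₀ = 466.6989 − 209.090028 = 257.608872
e^(−λT) = (B₀·e^(rT)/D − 0.5)/(1 − 0.5) = (257.6089·1.160944/338.3487 − 0.5)/0.5 = 0.76781766
λ = −ln(0.76781766)/5.5684 = 0.047447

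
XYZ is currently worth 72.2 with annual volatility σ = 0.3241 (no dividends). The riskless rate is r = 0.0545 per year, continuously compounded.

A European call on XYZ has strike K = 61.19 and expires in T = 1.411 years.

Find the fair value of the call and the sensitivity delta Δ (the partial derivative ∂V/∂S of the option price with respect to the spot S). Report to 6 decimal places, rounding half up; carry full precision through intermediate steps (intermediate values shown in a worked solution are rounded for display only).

price = 19.456809
Δ = 0.794465

σ√T = 0.3241·√1.411 = 0.384984
d₁ = (ln(S/K) + (r+σ²/2)T) / (σ√T) = (ln(72.2/61.19) + (0.0545+0.3241²/2)·1.411) / 0.384984 = (0.165456 + 0.151006) / 0.384984 = 0.822014
d₂ = d₁ − σ√T = 0.822014 − 0.384984 = 0.437030
e^{−rT} = 0.925983
N(d₁) = 0.794465,  N(d₂) = 0.668955
Call price V = S·N(d₁) − K·e^{−rT}·N(d₂) = 57.360408 − 37.903599 = 19.456809
Δ = N(d₁) = 0.794465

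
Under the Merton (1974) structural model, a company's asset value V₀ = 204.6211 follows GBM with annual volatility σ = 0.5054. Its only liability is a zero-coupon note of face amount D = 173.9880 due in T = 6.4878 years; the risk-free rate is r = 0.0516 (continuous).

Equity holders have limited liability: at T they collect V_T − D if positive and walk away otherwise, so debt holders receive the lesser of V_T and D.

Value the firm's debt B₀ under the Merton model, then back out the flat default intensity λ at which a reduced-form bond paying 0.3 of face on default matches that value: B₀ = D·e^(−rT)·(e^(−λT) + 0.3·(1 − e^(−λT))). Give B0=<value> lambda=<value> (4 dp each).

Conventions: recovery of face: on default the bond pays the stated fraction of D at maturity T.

B0=80.6060 lambda=0.1079

Equity is a call on the firm's assets struck at D = 173.9880:
d₁ = [ln(V₀/D) + (r + σ²/2)T] / (σ√T)
   = [ln(204.6211/173.9880) + (0.0516 + 0.5·0.5054²)·6.4878] / (0.5054·√6.4878)
   = [0.162174 + 1.163357] / 1.287312 = 1.029688
d₂ = d₁ − σ√T = 1.029688 − 1.287312 = -0.257624
N(d₁) = 0.848422,  N(d₂) = 0.398349,  e^(−rT) = 0.715502
E₀ = V₀·N(d₁) − D·e^(−rT)·N(d₂)
   = 204.6211·0.848422 − 173.9880·0.715502·0.398349 = 124.015075
B₀ = V₀ − E₀ = 204.6211 − 124.015075 = 80.606025
e^(−λT) = (B₀·e^(rT)/D − 0.3)/(1 − 0.3) = (80.6060·1.397620/173.9880 − 0.3)/0.7 = 0.49642276
λ = −ln(0.49642276)/6.4878 = 0.107945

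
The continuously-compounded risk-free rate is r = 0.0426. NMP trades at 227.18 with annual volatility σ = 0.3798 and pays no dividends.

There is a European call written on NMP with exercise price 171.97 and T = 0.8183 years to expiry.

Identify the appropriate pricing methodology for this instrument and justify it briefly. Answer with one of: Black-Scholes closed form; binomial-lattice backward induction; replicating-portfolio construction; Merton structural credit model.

Key observation: the strike-171.97 call on NMP is European-exercise on a continuously-modelled lognormal underlying, so its value is a single closed-form evaluation.

framework: Black-Scholes closed form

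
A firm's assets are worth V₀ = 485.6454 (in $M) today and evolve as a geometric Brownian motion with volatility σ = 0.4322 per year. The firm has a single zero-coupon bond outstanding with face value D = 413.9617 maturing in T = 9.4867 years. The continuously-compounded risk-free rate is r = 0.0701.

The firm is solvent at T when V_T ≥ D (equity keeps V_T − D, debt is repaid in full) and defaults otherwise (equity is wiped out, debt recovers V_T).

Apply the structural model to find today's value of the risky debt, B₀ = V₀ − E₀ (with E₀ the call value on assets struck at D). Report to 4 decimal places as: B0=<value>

B0=150.7921

With assets at 485.6454 and a single debt payment of 413.9617 at 9.4867 years:
d₁ = [ln(V₀/D) + (r + σ²/2)T] / (σ√T)
   = [ln(485.6454/413.9617) + (0.0701 + 0.5·0.4322²)·9.4867] / (0.4322·√9.4867)
   = [0.159705 + 1.551060] / 1.331197 = 1.285133
d₂ = d₁ − σ√T = 1.285133 − 1.331197 = -0.046064
N(d₁) = 0.900627,  N(d₂) = 0.481630,  e^(−rT) = 0.514264
E₀ = V₀·N(d₁) − D·e^(−rT)·N(d₂)
   = 485.6454·0.900627 − 413.9617·0.514264·0.481630 = 334.853311
B₀ = V₀ − E₀ = 485.6454 − 334.853311 = 150.792089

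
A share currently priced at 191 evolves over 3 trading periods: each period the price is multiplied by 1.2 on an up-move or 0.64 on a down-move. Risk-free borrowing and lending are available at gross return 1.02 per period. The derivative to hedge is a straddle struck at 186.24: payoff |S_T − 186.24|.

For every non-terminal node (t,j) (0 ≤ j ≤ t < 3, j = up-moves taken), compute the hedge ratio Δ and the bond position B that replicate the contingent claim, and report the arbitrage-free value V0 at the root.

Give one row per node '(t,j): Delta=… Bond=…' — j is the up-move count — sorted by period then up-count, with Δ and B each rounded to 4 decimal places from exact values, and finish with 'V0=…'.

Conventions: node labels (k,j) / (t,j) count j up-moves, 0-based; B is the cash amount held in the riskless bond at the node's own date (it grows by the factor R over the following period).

Under the risk-neutral measure, an up-move has probability p* = (R−d)/(u−d) = 0.6786 and values discount at R = 1.02.
Expiry values: V(3,0)=136.1705, V(3,1)=92.3597, V(3,2)=10.2144, V(3,3)=143.8080
  t=2,j=0: stock 78.2336 → up 93.8803 (V=92.3597), down 50.0695 (V=136.1705). Price 104.3546; hedge Δ=-1.0000, bond B=182.5882.
  t=2,j=1: stock 146.6880 → up 176.0256 (V=10.2144), down 93.8803 (V=92.3597). Price 35.9002; hedge Δ=-1.0000, bond B=182.5882.
  t=2,j=2: stock 275.0400 → up 330.0480 (V=143.8080), down 176.0256 (V=10.2144). Price 98.8894; hedge Δ=0.8674, bond B=-139.6706.
  t=1,j=0: stock 122.2400 → up 146.6880 (V=35.9002), down 78.2336 (V=104.3546). Price 56.7681; hedge Δ=-1.0000, bond B=179.0081.
  t=1,j=1: stock 229.2000 → up 275.0400 (V=98.8894), down 146.6880 (V=35.9002). Price 77.1009; hedge Δ=0.4908, bond B=-35.3798.
  t=0,j=0: stock 191.0000 → up 229.2000 (V=77.1009), down 122.2400 (V=56.7681). Price 69.1817; hedge Δ=0.1901, bond B=32.8731.
Check: Δ(0,0)·S0 + B(0,0) = 69.1817 = V0.

(0,0): Delta=0.1901 Bond=32.8731
(1,0): Delta=-1.0000 Bond=179.0081
(1,1): Delta=0.4908 Bond=-35.3798
(2,0): Delta=-1.0000 Bond=182.5882
(2,1): Delta=-1.0000 Bond=182.5882
(2,2): Delta=0.8674 Bond=-139.6706
V0=69.1817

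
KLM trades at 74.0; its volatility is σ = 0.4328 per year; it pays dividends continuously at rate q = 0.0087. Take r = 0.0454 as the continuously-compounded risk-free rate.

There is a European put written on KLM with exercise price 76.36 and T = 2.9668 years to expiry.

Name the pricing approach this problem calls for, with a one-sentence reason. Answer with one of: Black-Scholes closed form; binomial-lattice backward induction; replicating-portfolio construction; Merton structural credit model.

framework: Black-Scholes closed form

Key observation: a European claim on KLM (strike 76.36) — a lognormal (GBM) underlying with constant rate and volatility — has an exact closed-form value; no lattice or capital structure is involved.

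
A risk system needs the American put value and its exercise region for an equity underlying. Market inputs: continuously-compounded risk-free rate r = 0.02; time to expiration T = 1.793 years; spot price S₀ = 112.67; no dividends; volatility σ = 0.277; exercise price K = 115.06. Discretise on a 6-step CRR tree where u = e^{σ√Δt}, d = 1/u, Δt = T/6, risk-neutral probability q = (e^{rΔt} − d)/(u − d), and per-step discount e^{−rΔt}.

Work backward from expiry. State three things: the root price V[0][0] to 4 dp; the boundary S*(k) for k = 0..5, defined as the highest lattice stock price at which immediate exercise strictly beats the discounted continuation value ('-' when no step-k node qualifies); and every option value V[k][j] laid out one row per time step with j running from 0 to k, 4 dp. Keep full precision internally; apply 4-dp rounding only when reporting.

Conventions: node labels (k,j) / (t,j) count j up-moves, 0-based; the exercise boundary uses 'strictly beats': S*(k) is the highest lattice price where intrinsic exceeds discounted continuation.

price = 15.9776
boundary = - - - 71.5353 83.2306 96.8380
tree:
15.9776
23.2366 8.3732
32.5557 13.5078 2.9578
43.5247 21.1694 5.4398 0.3264
53.5766 31.8294 9.9736 0.6338 0.0000
62.2160 43.5247 18.2220 1.2308 0.0000 0.0000
69.6415 53.5766 31.8294 2.3900 0.0000 0.0000 0.0000

Δt=0.29883, u=1.16349, d=0.85948, q=0.48193, disc=e^(-rΔt)=0.99404
k=6 terminal: V=max(K-S,0) → 69.6415 53.5766 31.8294 2.3900 0.0000 0.0000 0.0000
k=5: j=0 S=52.8440 intr=62.2160 cont=61.5304 V=62.2160[EX]; j=1 S=71.5353 intr=43.5247 cont=42.8390 V=43.5247[EX]; j=2 S=96.8380 intr=18.2220 cont=17.5364 V=18.2220[EX]; j=3 S=131.0904 intr=0.0000 cont=1.2308 V=1.2308[hold]; j=4 S=177.4581 intr=0.0000 cont=0.0000 V=0.0000[hold]; j=5 S=240.2266 intr=0.0000 cont=0.0000 V=0.0000[hold]  S*(5)=96.8380
k=4: j=0 S=61.4834 intr=53.5766 cont=52.8909 V=53.5766[EX]; j=1 S=83.2306 intr=31.8294 cont=31.1437 V=31.8294[EX]; j=2 S=112.6700 intr=2.3900 cont=9.9736 V=9.9736[hold]; j=3 S=152.5223 intr=0.0000 cont=0.6338 V=0.6338[hold]; j=4 S=206.4707 intr=0.0000 cont=0.0000 V=0.0000[hold]  S*(4)=83.2306
k=3: j=0 S=71.5353 intr=43.5247 cont=42.8390 V=43.5247[EX]; j=1 S=96.8380 intr=18.2220 cont=21.1694 V=21.1694[hold]; j=2 S=131.0904 intr=0.0000 cont=5.4398 V=5.4398[hold]; j=3 S=177.4581 intr=0.0000 cont=0.3264 V=0.3264[hold]  S*(3)=71.5353
k=2: j=0 S=83.2306 intr=31.8294 cont=32.5557 V=32.5557[hold]; j=1 S=112.6700 intr=2.3900 cont=13.5078 V=13.5078[hold]; j=2 S=152.5223 intr=0.0000 cont=2.9578 V=2.9578[hold]  S*(2)=-
k=1: j=0 S=96.8380 intr=18.2220 cont=23.2366 V=23.2366[hold]; j=1 S=131.0904 intr=0.0000 cont=8.3732 V=8.3732[hold]  S*(1)=-
k=0: j=0 S=112.6700 intr=2.3900 cont=15.9776 V=15.9776[hold]  S*(0)=-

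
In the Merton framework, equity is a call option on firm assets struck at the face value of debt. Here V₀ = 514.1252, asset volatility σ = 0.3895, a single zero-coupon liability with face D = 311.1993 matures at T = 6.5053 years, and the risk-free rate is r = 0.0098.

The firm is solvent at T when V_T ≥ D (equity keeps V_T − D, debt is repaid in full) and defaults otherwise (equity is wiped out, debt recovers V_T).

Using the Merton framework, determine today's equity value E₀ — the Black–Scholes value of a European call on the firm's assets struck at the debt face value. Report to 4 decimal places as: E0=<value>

Equity is a call on the firm's assets struck at D = 311.1993:
d₁ = [ln(V₀/D) + (r + σ²/2)T] / (σ√T)
   = [ln(514.1252/311.1993) + (0.0098 + 0.5·0.3895²)·6.5053] / (0.3895·√6.5053)
   = [0.502033 + 0.557212] / 0.993439 = 1.066241
d₂ = d₁ − σ√T = 1.066241 − 0.993439 = 0.072803
N(d₁) = 0.856843,  N(d₂) = 0.529018,  e^(−rT) = 0.938238
E₀ = V₀·N(d₁) − D·e^(−rT)·N(d₂)
   = 514.1252·0.856843 − 311.1993·0.938238·0.529018 = 286.062224

E0=286.0622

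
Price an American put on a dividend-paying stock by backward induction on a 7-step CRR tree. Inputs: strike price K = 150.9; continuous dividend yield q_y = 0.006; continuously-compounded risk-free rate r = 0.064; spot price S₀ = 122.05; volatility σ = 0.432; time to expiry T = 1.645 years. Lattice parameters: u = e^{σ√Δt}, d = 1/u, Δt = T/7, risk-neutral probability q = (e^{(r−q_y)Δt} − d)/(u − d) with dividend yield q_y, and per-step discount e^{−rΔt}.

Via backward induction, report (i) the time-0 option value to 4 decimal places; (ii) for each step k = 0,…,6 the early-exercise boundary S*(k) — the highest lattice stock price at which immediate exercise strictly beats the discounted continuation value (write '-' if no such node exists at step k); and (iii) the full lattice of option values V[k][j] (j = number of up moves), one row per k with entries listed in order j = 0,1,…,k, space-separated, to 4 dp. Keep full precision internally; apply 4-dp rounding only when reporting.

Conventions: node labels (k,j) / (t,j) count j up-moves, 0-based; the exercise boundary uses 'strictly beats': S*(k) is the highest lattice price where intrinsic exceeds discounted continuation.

price = 38.9897
boundary = - - 80.2857 65.1161 80.2857 98.9892 122.0500
tree:
38.9897
53.4172 24.6126
70.6143 36.4991 12.5306
85.7839 52.0491 20.8292 3.9489
98.0873 70.6143 33.6079 7.6627 0.0559
108.0660 85.7839 51.9108 14.8687 0.1092 0.0000
116.1593 98.0873 70.6143 28.8500 0.2134 0.0000 0.0000
122.7234 108.0660 85.7839 51.9108 0.4169 0.0000 0.0000 0.0000

Δt=0.23500  u=1.23296  d=0.81105  q=0.48036  discount=0.98507
step 7 (expiry): payoffs max(K−S,0) = 122.7234 108.0660 85.7839 51.9108 0.4169 0.0000 0.0000 0.0000
step 6: (k=6,j=0): S=34.7407, K−S=116.1593, hold=113.9557 ⇒ V=116.1593 exercise | (k=6,j=1): S=52.8127, K−S=98.0873, hold=95.9092 ⇒ V=98.0873 exercise | (k=6,j=2): S=80.2857, K−S=70.6143, hold=68.4749 ⇒ V=70.6143 exercise | (k=6,j=3): S=122.0500, K−S=28.8500, hold=26.7694 ⇒ V=28.8500 exercise | (k=6,j=4): S=185.5400, K−S=0.0000, hold=0.2134 ⇒ V=0.2134 continue | (k=6,j=5): S=282.0572, K−S=0.0000, hold=0.0000 ⇒ V=0.0000 continue | (k=6,j=6): S=428.7823, K−S=0.0000, hold=0.0000 ⇒ V=0.0000 continue  boundary S*=122.0500
step 5: (k=5,j=0): S=42.8340, K−S=108.0660, hold=105.8738 ⇒ V=108.0660 exercise | (k=5,j=1): S=65.1161, K−S=85.7839, hold=83.6231 ⇒ V=85.7839 exercise | (k=5,j=2): S=98.9892, K−S=51.9108, hold=49.7977 ⇒ V=51.9108 exercise | (k=5,j=3): S=150.4831, K−S=0.4169, hold=14.8687 ⇒ V=14.8687 continue | (k=5,j=4): S=228.7638, K−S=0.0000, hold=0.1092 ⇒ V=0.1092 continue | (k=5,j=5): S=347.7659, K−S=0.0000, hold=0.0000 ⇒ V=0.0000 continue  boundary S*=98.9892
step 4: (k=4,j=0): S=52.8127, K−S=98.0873, hold=95.9092 ⇒ V=98.0873 exercise | (k=4,j=1): S=80.2857, K−S=70.6143, hold=68.4749 ⇒ V=70.6143 exercise | (k=4,j=2): S=122.0500, K−S=28.8500, hold=33.6079 ⇒ V=33.6079 continue | (k=4,j=3): S=185.5400, K−S=0.0000, hold=7.6627 ⇒ V=7.6627 continue | (k=4,j=4): S=282.0572, K−S=0.0000, hold=0.0559 ⇒ V=0.0559 continue  boundary S*=80.2857
step 3: (k=3,j=0): S=65.1161, K−S=85.7839, hold=83.6231 ⇒ V=85.7839 exercise | (k=3,j=1): S=98.9892, K−S=51.9108, hold=52.0491 ⇒ V=52.0491 continue | (k=3,j=2): S=150.4831, K−S=0.4169, hold=20.8292 ⇒ V=20.8292 continue | (k=3,j=3): S=228.7638, K−S=0.0000, hold=3.9489 ⇒ V=3.9489 continue  boundary S*=65.1161
step 2: (k=2,j=0): S=80.2857, K−S=70.6143, hold=68.5403 ⇒ V=70.6143 exercise | (k=2,j=1): S=122.0500, K−S=28.8500, hold=36.4991 ⇒ V=36.4991 continue | (k=2,j=2): S=185.5400, K−S=0.0000, hold=12.5306 ⇒ V=12.5306 continue  boundary S*=80.2857
step 1: (k=1,j=0): S=98.9892, K−S=51.9108, hold=53.4172 ⇒ V=53.4172 continue | (k=1,j=1): S=150.4831, K−S=0.4169, hold=24.6126 ⇒ V=24.6126 continue  boundary S*=-
step 0: (k=0,j=0): S=122.0500, K−S=28.8500, hold=38.9897 ⇒ V=38.9897 continue  boundary S*=-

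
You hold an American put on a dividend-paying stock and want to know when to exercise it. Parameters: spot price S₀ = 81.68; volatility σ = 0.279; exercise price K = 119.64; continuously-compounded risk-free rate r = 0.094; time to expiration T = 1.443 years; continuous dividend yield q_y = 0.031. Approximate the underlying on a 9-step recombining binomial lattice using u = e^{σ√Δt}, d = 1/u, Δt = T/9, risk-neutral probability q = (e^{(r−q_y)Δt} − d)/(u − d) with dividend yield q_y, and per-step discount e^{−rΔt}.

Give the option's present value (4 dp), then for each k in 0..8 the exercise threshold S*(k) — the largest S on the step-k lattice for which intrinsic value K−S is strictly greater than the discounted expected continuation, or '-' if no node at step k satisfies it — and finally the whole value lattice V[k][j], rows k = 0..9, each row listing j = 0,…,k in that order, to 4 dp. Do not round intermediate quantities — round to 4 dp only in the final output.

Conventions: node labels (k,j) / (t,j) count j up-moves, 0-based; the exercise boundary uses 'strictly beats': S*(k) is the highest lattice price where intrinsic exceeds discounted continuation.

params: Δt=0.16033 u=1.11820 d=0.89430 q=0.51744 e^(-rΔt)=0.98504
t_9 payoffs: 89.7548 82.2727 72.9174 61.2199 46.5937 28.3058 5.4393 0.0000 0.0000 0.0000
t_8: node(8,0) S=33.4175 payoff=86.2225 vs cont=84.5986 → 86.2225 [stop]  node(8,1) S=41.7839 payoff=77.8561 vs cont=76.2736 → 77.8561 [stop]  node(8,2) S=52.2450 payoff=67.3950 vs cont=65.8644 → 67.3950 [stop]  node(8,3) S=65.3251 payoff=54.3149 vs cont=52.8491 → 54.3149 [stop]  node(8,4) S=81.6800 payoff=37.9600 vs cont=36.5754 → 37.9600 [stop]  node(8,5) S=102.1295 payoff=17.5105 vs cont=16.2273 → 17.5105 [stop]  node(8,6) S=127.6987 payoff=0.0000 vs cont=2.5855 → 2.5855 [wait]  node(8,7) S=159.6695 payoff=0.0000 vs cont=0.0000 → 0.0000 [wait]  node(8,8) S=199.6446 payoff=0.0000 vs cont=0.0000 → 0.0000 [wait]  ⇒ S*(8)=102.1295
t_7: node(7,0) S=37.3673 payoff=82.2727 vs cont=80.6684 → 82.2727 [stop]  node(7,1) S=46.7226 payoff=72.9174 vs cont=71.3594 → 72.9174 [stop]  node(7,2) S=58.4201 payoff=61.2199 vs cont=59.7199 → 61.2199 [stop]  node(7,3) S=73.0463 payoff=46.5937 vs cont=45.1663 → 46.5937 [stop]  node(7,4) S=91.3342 payoff=28.3058 vs cont=26.9690 → 28.3058 [stop]  node(7,5) S=114.2007 payoff=5.4393 vs cont=9.6413 → 9.6413 [wait]  node(7,6) S=142.7922 payoff=0.0000 vs cont=1.2290 → 1.2290 [wait]  node(7,7) S=178.5418 payoff=0.0000 vs cont=0.0000 → 0.0000 [wait]  ⇒ S*(7)=91.3342
t_6: node(6,0) S=41.7839 payoff=77.8561 vs cont=76.2736 → 77.8561 [stop]  node(6,1) S=52.2450 payoff=67.3950 vs cont=65.8644 → 67.3950 [stop]  node(6,2) S=65.3251 payoff=54.3149 vs cont=52.8491 → 54.3149 [stop]  node(6,3) S=81.6800 payoff=37.9600 vs cont=36.5754 → 37.9600 [stop]  node(6,4) S=102.1295 payoff=17.5105 vs cont=18.3690 → 18.3690 [wait]  node(6,5) S=127.6987 payoff=0.0000 vs cont=5.2093 → 5.2093 [wait]  node(6,6) S=159.6695 payoff=0.0000 vs cont=0.5842 → 0.5842 [wait]  ⇒ S*(6)=81.6800
t_5: node(5,0) S=46.7226 payoff=72.9174 vs cont=71.3594 → 72.9174 [stop]  node(5,1) S=58.4201 payoff=61.2199 vs cont=59.7199 → 61.2199 [stop]  node(5,2) S=73.0463 payoff=46.5937 vs cont=45.1663 → 46.5937 [stop]  node(5,3) S=91.3342 payoff=28.3058 vs cont=27.4066 → 28.3058 [stop]  node(5,4) S=114.2007 payoff=5.4393 vs cont=11.3867 → 11.3867 [wait]  node(5,5) S=142.7922 payoff=0.0000 vs cont=2.7739 → 2.7739 [wait]  ⇒ S*(5)=91.3342
t_4: node(4,0) S=52.2450 payoff=67.3950 vs cont=65.8644 → 67.3950 [stop]  node(4,1) S=65.3251 payoff=54.3149 vs cont=52.8491 → 54.3149 [stop]  node(4,2) S=81.6800 payoff=37.9600 vs cont=36.5754 → 37.9600 [stop]  node(4,3) S=102.1295 payoff=17.5105 vs cont=19.2587 → 19.2587 [wait]  node(4,4) S=127.6987 payoff=0.0000 vs cont=6.8264 → 6.8264 [wait]  ⇒ S*(4)=81.6800
t_3: node(3,0) S=58.4201 payoff=61.2199 vs cont=59.7199 → 61.2199 [stop]  node(3,1) S=73.0463 payoff=46.5937 vs cont=45.1663 → 46.5937 [stop]  node(3,2) S=91.3342 payoff=28.3058 vs cont=27.8601 → 28.3058 [stop]  node(3,3) S=114.2007 payoff=5.4393 vs cont=12.6338 → 12.6338 [wait]  ⇒ S*(3)=91.3342
t_2: node(2,0) S=65.3251 payoff=54.3149 vs cont=52.8491 → 54.3149 [stop]  node(2,1) S=81.6800 payoff=37.9600 vs cont=36.5754 → 37.9600 [stop]  node(2,2) S=102.1295 payoff=17.5105 vs cont=19.8943 → 19.8943 [wait]  ⇒ S*(2)=81.6800
t_1: node(1,0) S=73.0463 payoff=46.5937 vs cont=45.1663 → 46.5937 [stop]  node(1,1) S=91.3342 payoff=28.3058 vs cont=28.1841 → 28.3058 [stop]  ⇒ S*(1)=91.3342
t_0: node(0,0) S=81.6800 payoff=37.9600 vs cont=36.5754 → 37.9600 [stop]  ⇒ S*(0)=81.6800

price = 37.9600
boundary = 81.6800 91.3342 81.6800 91.3342 81.6800 91.3342 81.6800 91.3342 102.1295
tree:
37.9600
46.5937 28.3058
54.3149 37.9600 19.8943
61.2199 46.5937 28.3058 12.6338
67.3950 54.3149 37.9600 19.2587 6.8264
72.9174 61.2199 46.5937 28.3058 11.3867 2.7739
77.8561 67.3950 54.3149 37.9600 18.3690 5.2093 0.5842
82.2727 72.9174 61.2199 46.5937 28.3058 9.6413 1.2290 0.0000
86.2225 77.8561 67.3950 54.3149 37.9600 17.5105 2.5855 0.0000 0.0000
89.7548 82.2727 72.9174 61.2199 46.5937 28.3058 5.4393 0.0000 0.0000 0.0000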